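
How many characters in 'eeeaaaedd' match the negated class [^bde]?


Negated class [^bde] matches any char NOT in {b, d, e}
Scanning 'eeeaaaedd':
  pos 0: 'e' -> no (excluded)
  pos 1: 'e' -> no (excluded)
  pos 2: 'e' -> no (excluded)
  pos 3: 'a' -> MATCH
  pos 4: 'a' -> MATCH
  pos 5: 'a' -> MATCH
  pos 6: 'e' -> no (excluded)
  pos 7: 'd' -> no (excluded)
  pos 8: 'd' -> no (excluded)
Total matches: 3

3


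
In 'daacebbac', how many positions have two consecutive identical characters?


Looking for consecutive identical characters in 'daacebbac':
  pos 0-1: 'd' vs 'a' -> different
  pos 1-2: 'a' vs 'a' -> MATCH ('aa')
  pos 2-3: 'a' vs 'c' -> different
  pos 3-4: 'c' vs 'e' -> different
  pos 4-5: 'e' vs 'b' -> different
  pos 5-6: 'b' vs 'b' -> MATCH ('bb')
  pos 6-7: 'b' vs 'a' -> different
  pos 7-8: 'a' vs 'c' -> different
Consecutive identical pairs: ['aa', 'bb']
Count: 2

2


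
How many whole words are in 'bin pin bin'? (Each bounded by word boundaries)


Word boundaries (\b) mark the start/end of each word.
Text: 'bin pin bin'
Splitting by whitespace:
  Word 1: 'bin'
  Word 2: 'pin'
  Word 3: 'bin'
Total whole words: 3

3


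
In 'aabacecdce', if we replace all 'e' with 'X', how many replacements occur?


re.sub('e', 'X', text) replaces every occurrence of 'e' with 'X'.
Text: 'aabacecdce'
Scanning for 'e':
  pos 5: 'e' -> replacement #1
  pos 9: 'e' -> replacement #2
Total replacements: 2

2


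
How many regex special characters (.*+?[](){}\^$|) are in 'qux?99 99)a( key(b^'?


Regex special characters are: . * + ? [ ] ( ) { } \ ^ $ |
Scanning 'qux?99 99)a( key(b^':
  pos 3: '?' -> SPECIAL
  pos 9: ')' -> SPECIAL
  pos 11: '(' -> SPECIAL
  pos 16: '(' -> SPECIAL
  pos 18: '^' -> SPECIAL
Special chars found: ['?', ')', '(', '(', '^']
Total: 5

5


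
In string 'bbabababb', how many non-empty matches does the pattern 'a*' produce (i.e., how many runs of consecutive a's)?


Pattern 'a*' matches zero or more a's. We want non-empty runs of consecutive a's.
String: 'bbabababb'
Walking through the string to find runs of a's:
  Run 1: positions 2-2 -> 'a'
  Run 2: positions 4-4 -> 'a'
  Run 3: positions 6-6 -> 'a'
Non-empty runs found: ['a', 'a', 'a']
Count: 3

3


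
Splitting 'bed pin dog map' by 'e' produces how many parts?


Splitting by 'e' breaks the string at each occurrence of the separator.
Text: 'bed pin dog map'
Parts after split:
  Part 1: 'b'
  Part 2: 'd pin dog map'
Total parts: 2

2


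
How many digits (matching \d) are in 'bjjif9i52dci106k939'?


\d matches any digit 0-9.
Scanning 'bjjif9i52dci106k939':
  pos 5: '9' -> DIGIT
  pos 7: '5' -> DIGIT
  pos 8: '2' -> DIGIT
  pos 12: '1' -> DIGIT
  pos 13: '0' -> DIGIT
  pos 14: '6' -> DIGIT
  pos 16: '9' -> DIGIT
  pos 17: '3' -> DIGIT
  pos 18: '9' -> DIGIT
Digits found: ['9', '5', '2', '1', '0', '6', '9', '3', '9']
Total: 9

9


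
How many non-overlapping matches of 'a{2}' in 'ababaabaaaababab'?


Pattern 'a{2}' matches exactly 2 consecutive a's (greedy, non-overlapping).
String: 'ababaabaaaababab'
Scanning for runs of a's:
  Run at pos 0: 'a' (length 1) -> 0 match(es)
  Run at pos 2: 'a' (length 1) -> 0 match(es)
  Run at pos 4: 'aa' (length 2) -> 1 match(es)
  Run at pos 7: 'aaaa' (length 4) -> 2 match(es)
  Run at pos 12: 'a' (length 1) -> 0 match(es)
  Run at pos 14: 'a' (length 1) -> 0 match(es)
Matches found: ['aa', 'aa', 'aa']
Total: 3

3


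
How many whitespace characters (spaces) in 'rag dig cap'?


\s matches whitespace characters (spaces, tabs, etc.).
Text: 'rag dig cap'
This text has 3 words separated by spaces.
Number of spaces = number of words - 1 = 3 - 1 = 2

2


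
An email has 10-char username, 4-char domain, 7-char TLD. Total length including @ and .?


An email address has format: username@domain.tld
Username length: 10
'@' character: 1
Domain length: 4
'.' character: 1
TLD length: 7
Total = 10 + 1 + 4 + 1 + 7 = 23

23


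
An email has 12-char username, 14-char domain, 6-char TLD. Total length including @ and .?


An email address has format: username@domain.tld
Username length: 12
'@' character: 1
Domain length: 14
'.' character: 1
TLD length: 6
Total = 12 + 1 + 14 + 1 + 6 = 34

34


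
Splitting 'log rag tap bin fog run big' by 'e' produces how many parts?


Splitting by 'e' breaks the string at each occurrence of the separator.
Text: 'log rag tap bin fog run big'
Parts after split:
  Part 1: 'log rag tap bin fog run big'
Total parts: 1

1


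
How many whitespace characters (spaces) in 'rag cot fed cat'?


\s matches whitespace characters (spaces, tabs, etc.).
Text: 'rag cot fed cat'
This text has 4 words separated by spaces.
Number of spaces = number of words - 1 = 4 - 1 = 3

3


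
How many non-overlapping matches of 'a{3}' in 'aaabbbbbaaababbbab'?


Pattern 'a{3}' matches exactly 3 consecutive a's (greedy, non-overlapping).
String: 'aaabbbbbaaababbbab'
Scanning for runs of a's:
  Run at pos 0: 'aaa' (length 3) -> 1 match(es)
  Run at pos 8: 'aaa' (length 3) -> 1 match(es)
  Run at pos 12: 'a' (length 1) -> 0 match(es)
  Run at pos 16: 'a' (length 1) -> 0 match(es)
Matches found: ['aaa', 'aaa']
Total: 2

2


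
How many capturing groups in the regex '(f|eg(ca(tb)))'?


To count capturing groups, count each '(' that starts a group.
Pattern: '(f|eg(ca(tb)))'
Walking through the pattern:
  Position 0: '(' -> group #1
  Position 5: '(' -> group #2
  Position 8: '(' -> group #3
Total capturing groups: 3

3


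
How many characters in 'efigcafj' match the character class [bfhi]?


Character class [bfhi] matches any of: {b, f, h, i}
Scanning string 'efigcafj' character by character:
  pos 0: 'e' -> no
  pos 1: 'f' -> MATCH
  pos 2: 'i' -> MATCH
  pos 3: 'g' -> no
  pos 4: 'c' -> no
  pos 5: 'a' -> no
  pos 6: 'f' -> MATCH
  pos 7: 'j' -> no
Total matches: 3

3


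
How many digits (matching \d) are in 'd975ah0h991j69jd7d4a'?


\d matches any digit 0-9.
Scanning 'd975ah0h991j69jd7d4a':
  pos 1: '9' -> DIGIT
  pos 2: '7' -> DIGIT
  pos 3: '5' -> DIGIT
  pos 6: '0' -> DIGIT
  pos 8: '9' -> DIGIT
  pos 9: '9' -> DIGIT
  pos 10: '1' -> DIGIT
  pos 12: '6' -> DIGIT
  pos 13: '9' -> DIGIT
  pos 16: '7' -> DIGIT
  pos 18: '4' -> DIGIT
Digits found: ['9', '7', '5', '0', '9', '9', '1', '6', '9', '7', '4']
Total: 11

11


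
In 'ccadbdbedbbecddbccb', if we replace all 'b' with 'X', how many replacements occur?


re.sub('b', 'X', text) replaces every occurrence of 'b' with 'X'.
Text: 'ccadbdbedbbecddbccb'
Scanning for 'b':
  pos 4: 'b' -> replacement #1
  pos 6: 'b' -> replacement #2
  pos 9: 'b' -> replacement #3
  pos 10: 'b' -> replacement #4
  pos 15: 'b' -> replacement #5
  pos 18: 'b' -> replacement #6
Total replacements: 6

6


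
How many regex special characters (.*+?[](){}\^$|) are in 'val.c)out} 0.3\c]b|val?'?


Regex special characters are: . * + ? [ ] ( ) { } \ ^ $ |
Scanning 'val.c)out} 0.3\c]b|val?':
  pos 3: '.' -> SPECIAL
  pos 5: ')' -> SPECIAL
  pos 9: '}' -> SPECIAL
  pos 12: '.' -> SPECIAL
  pos 14: '\' -> SPECIAL
  pos 16: ']' -> SPECIAL
  pos 18: '|' -> SPECIAL
  pos 22: '?' -> SPECIAL
Special chars found: ['.', ')', '}', '.', '\\', ']', '|', '?']
Total: 8

8


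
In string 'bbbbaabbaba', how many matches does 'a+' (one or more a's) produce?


Pattern 'a+' matches one or more consecutive a's.
String: 'bbbbaabbaba'
Scanning for runs of a:
  Match 1: 'aa' (length 2)
  Match 2: 'a' (length 1)
  Match 3: 'a' (length 1)
Total matches: 3

3


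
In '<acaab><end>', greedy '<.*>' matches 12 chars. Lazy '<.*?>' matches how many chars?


Greedy '<.*>' tries to match as MUCH as possible.
Lazy '<.*?>' tries to match as LITTLE as possible.

String: '<acaab><end>'
Greedy '<.*>' starts at first '<' and extends to the LAST '>': '<acaab><end>' (12 chars)
Lazy '<.*?>' starts at first '<' and stops at the FIRST '>': '<acaab>' (7 chars)

7


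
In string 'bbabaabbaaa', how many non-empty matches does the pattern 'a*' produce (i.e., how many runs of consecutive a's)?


Pattern 'a*' matches zero or more a's. We want non-empty runs of consecutive a's.
String: 'bbabaabbaaa'
Walking through the string to find runs of a's:
  Run 1: positions 2-2 -> 'a'
  Run 2: positions 4-5 -> 'aa'
  Run 3: positions 8-10 -> 'aaa'
Non-empty runs found: ['a', 'aa', 'aaa']
Count: 3

3


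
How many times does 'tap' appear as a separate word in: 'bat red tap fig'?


Scanning each word for exact match 'tap':
  Word 1: 'bat' -> no
  Word 2: 'red' -> no
  Word 3: 'tap' -> MATCH
  Word 4: 'fig' -> no
Total matches: 1

1


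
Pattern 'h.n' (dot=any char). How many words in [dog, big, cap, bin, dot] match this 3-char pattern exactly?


Pattern 'h.n' means: starts with 'h', any single char, ends with 'n'.
Checking each word (must be exactly 3 chars):
  'dog' (len=3): no
  'big' (len=3): no
  'cap' (len=3): no
  'bin' (len=3): no
  'dot' (len=3): no
Matching words: []
Total: 0

0


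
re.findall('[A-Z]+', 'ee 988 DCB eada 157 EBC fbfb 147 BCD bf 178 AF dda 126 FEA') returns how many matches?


Pattern '[A-Z]+' finds one or more uppercase letters.
Text: 'ee 988 DCB eada 157 EBC fbfb 147 BCD bf 178 AF dda 126 FEA'
Scanning for matches:
  Match 1: 'DCB'
  Match 2: 'EBC'
  Match 3: 'BCD'
  Match 4: 'AF'
  Match 5: 'FEA'
Total matches: 5

5


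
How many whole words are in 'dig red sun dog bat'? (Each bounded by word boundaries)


Word boundaries (\b) mark the start/end of each word.
Text: 'dig red sun dog bat'
Splitting by whitespace:
  Word 1: 'dig'
  Word 2: 'red'
  Word 3: 'sun'
  Word 4: 'dog'
  Word 5: 'bat'
Total whole words: 5

5


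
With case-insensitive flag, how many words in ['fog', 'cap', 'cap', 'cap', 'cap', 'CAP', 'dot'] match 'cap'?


Case-insensitive matching: compare each word's lowercase form to 'cap'.
  'fog' -> lower='fog' -> no
  'cap' -> lower='cap' -> MATCH
  'cap' -> lower='cap' -> MATCH
  'cap' -> lower='cap' -> MATCH
  'cap' -> lower='cap' -> MATCH
  'CAP' -> lower='cap' -> MATCH
  'dot' -> lower='dot' -> no
Matches: ['cap', 'cap', 'cap', 'cap', 'CAP']
Count: 5

5


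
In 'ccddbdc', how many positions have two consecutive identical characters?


Looking for consecutive identical characters in 'ccddbdc':
  pos 0-1: 'c' vs 'c' -> MATCH ('cc')
  pos 1-2: 'c' vs 'd' -> different
  pos 2-3: 'd' vs 'd' -> MATCH ('dd')
  pos 3-4: 'd' vs 'b' -> different
  pos 4-5: 'b' vs 'd' -> different
  pos 5-6: 'd' vs 'c' -> different
Consecutive identical pairs: ['cc', 'dd']
Count: 2

2


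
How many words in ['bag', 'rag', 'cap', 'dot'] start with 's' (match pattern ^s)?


Pattern ^s anchors to start of word. Check which words begin with 's':
  'bag' -> no
  'rag' -> no
  'cap' -> no
  'dot' -> no
Matching words: []
Count: 0

0


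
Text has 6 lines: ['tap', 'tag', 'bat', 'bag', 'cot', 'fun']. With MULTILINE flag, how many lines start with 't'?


With MULTILINE flag, ^ matches the start of each line.
Lines: ['tap', 'tag', 'bat', 'bag', 'cot', 'fun']
Checking which lines start with 't':
  Line 1: 'tap' -> MATCH
  Line 2: 'tag' -> MATCH
  Line 3: 'bat' -> no
  Line 4: 'bag' -> no
  Line 5: 'cot' -> no
  Line 6: 'fun' -> no
Matching lines: ['tap', 'tag']
Count: 2

2


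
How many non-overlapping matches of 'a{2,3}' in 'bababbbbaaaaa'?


Pattern 'a{2,3}' matches between 2 and 3 consecutive a's (greedy).
String: 'bababbbbaaaaa'
Finding runs of a's and applying greedy matching:
  Run at pos 1: 'a' (length 1)
  Run at pos 3: 'a' (length 1)
  Run at pos 8: 'aaaaa' (length 5)
Matches: ['aaa', 'aa']
Count: 2

2


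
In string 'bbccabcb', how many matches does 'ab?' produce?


Pattern 'ab?' matches 'a' optionally followed by 'b'.
String: 'bbccabcb'
Scanning left to right for 'a' then checking next char:
  Match 1: 'ab' (a followed by b)
Total matches: 1

1


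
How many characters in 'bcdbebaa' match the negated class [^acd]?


Negated class [^acd] matches any char NOT in {a, c, d}
Scanning 'bcdbebaa':
  pos 0: 'b' -> MATCH
  pos 1: 'c' -> no (excluded)
  pos 2: 'd' -> no (excluded)
  pos 3: 'b' -> MATCH
  pos 4: 'e' -> MATCH
  pos 5: 'b' -> MATCH
  pos 6: 'a' -> no (excluded)
  pos 7: 'a' -> no (excluded)
Total matches: 4

4


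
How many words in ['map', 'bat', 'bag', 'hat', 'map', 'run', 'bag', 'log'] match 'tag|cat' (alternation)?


Alternation 'tag|cat' matches either 'tag' or 'cat'.
Checking each word:
  'map' -> no
  'bat' -> no
  'bag' -> no
  'hat' -> no
  'map' -> no
  'run' -> no
  'bag' -> no
  'log' -> no
Matches: []
Count: 0

0


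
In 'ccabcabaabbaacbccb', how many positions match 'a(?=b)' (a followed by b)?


Lookahead 'a(?=b)' matches 'a' only when followed by 'b'.
String: 'ccabcabaabbaacbccb'
Checking each position where char is 'a':
  pos 2: 'a' -> MATCH (next='b')
  pos 5: 'a' -> MATCH (next='b')
  pos 7: 'a' -> no (next='a')
  pos 8: 'a' -> MATCH (next='b')
  pos 11: 'a' -> no (next='a')
  pos 12: 'a' -> no (next='c')
Matching positions: [2, 5, 8]
Count: 3

3


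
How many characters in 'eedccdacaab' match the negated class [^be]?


Negated class [^be] matches any char NOT in {b, e}
Scanning 'eedccdacaab':
  pos 0: 'e' -> no (excluded)
  pos 1: 'e' -> no (excluded)
  pos 2: 'd' -> MATCH
  pos 3: 'c' -> MATCH
  pos 4: 'c' -> MATCH
  pos 5: 'd' -> MATCH
  pos 6: 'a' -> MATCH
  pos 7: 'c' -> MATCH
  pos 8: 'a' -> MATCH
  pos 9: 'a' -> MATCH
  pos 10: 'b' -> no (excluded)
Total matches: 8

8


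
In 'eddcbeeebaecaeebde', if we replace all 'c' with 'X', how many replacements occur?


re.sub('c', 'X', text) replaces every occurrence of 'c' with 'X'.
Text: 'eddcbeeebaecaeebde'
Scanning for 'c':
  pos 3: 'c' -> replacement #1
  pos 11: 'c' -> replacement #2
Total replacements: 2

2


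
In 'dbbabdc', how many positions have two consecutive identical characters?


Looking for consecutive identical characters in 'dbbabdc':
  pos 0-1: 'd' vs 'b' -> different
  pos 1-2: 'b' vs 'b' -> MATCH ('bb')
  pos 2-3: 'b' vs 'a' -> different
  pos 3-4: 'a' vs 'b' -> different
  pos 4-5: 'b' vs 'd' -> different
  pos 5-6: 'd' vs 'c' -> different
Consecutive identical pairs: ['bb']
Count: 1

1


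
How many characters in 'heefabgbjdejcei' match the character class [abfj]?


Character class [abfj] matches any of: {a, b, f, j}
Scanning string 'heefabgbjdejcei' character by character:
  pos 0: 'h' -> no
  pos 1: 'e' -> no
  pos 2: 'e' -> no
  pos 3: 'f' -> MATCH
  pos 4: 'a' -> MATCH
  pos 5: 'b' -> MATCH
  pos 6: 'g' -> no
  pos 7: 'b' -> MATCH
  pos 8: 'j' -> MATCH
  pos 9: 'd' -> no
  pos 10: 'e' -> no
  pos 11: 'j' -> MATCH
  pos 12: 'c' -> no
  pos 13: 'e' -> no
  pos 14: 'i' -> no
Total matches: 6

6


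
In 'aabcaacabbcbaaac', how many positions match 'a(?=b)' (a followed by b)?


Lookahead 'a(?=b)' matches 'a' only when followed by 'b'.
String: 'aabcaacabbcbaaac'
Checking each position where char is 'a':
  pos 0: 'a' -> no (next='a')
  pos 1: 'a' -> MATCH (next='b')
  pos 4: 'a' -> no (next='a')
  pos 5: 'a' -> no (next='c')
  pos 7: 'a' -> MATCH (next='b')
  pos 12: 'a' -> no (next='a')
  pos 13: 'a' -> no (next='a')
  pos 14: 'a' -> no (next='c')
Matching positions: [1, 7]
Count: 2

2


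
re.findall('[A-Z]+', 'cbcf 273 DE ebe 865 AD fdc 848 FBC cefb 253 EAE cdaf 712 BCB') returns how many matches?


Pattern '[A-Z]+' finds one or more uppercase letters.
Text: 'cbcf 273 DE ebe 865 AD fdc 848 FBC cefb 253 EAE cdaf 712 BCB'
Scanning for matches:
  Match 1: 'DE'
  Match 2: 'AD'
  Match 3: 'FBC'
  Match 4: 'EAE'
  Match 5: 'BCB'
Total matches: 5

5


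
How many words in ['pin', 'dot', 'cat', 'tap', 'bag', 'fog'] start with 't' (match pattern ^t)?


Pattern ^t anchors to start of word. Check which words begin with 't':
  'pin' -> no
  'dot' -> no
  'cat' -> no
  'tap' -> MATCH (starts with 't')
  'bag' -> no
  'fog' -> no
Matching words: ['tap']
Count: 1

1


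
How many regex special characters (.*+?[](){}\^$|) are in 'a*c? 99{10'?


Regex special characters are: . * + ? [ ] ( ) { } \ ^ $ |
Scanning 'a*c? 99{10':
  pos 1: '*' -> SPECIAL
  pos 3: '?' -> SPECIAL
  pos 7: '{' -> SPECIAL
Special chars found: ['*', '?', '{']
Total: 3

3


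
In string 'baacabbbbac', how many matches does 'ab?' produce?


Pattern 'ab?' matches 'a' optionally followed by 'b'.
String: 'baacabbbbac'
Scanning left to right for 'a' then checking next char:
  Match 1: 'a' (a not followed by b)
  Match 2: 'a' (a not followed by b)
  Match 3: 'ab' (a followed by b)
  Match 4: 'a' (a not followed by b)
Total matches: 4

4


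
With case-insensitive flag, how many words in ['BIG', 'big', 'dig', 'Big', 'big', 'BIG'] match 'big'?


Case-insensitive matching: compare each word's lowercase form to 'big'.
  'BIG' -> lower='big' -> MATCH
  'big' -> lower='big' -> MATCH
  'dig' -> lower='dig' -> no
  'Big' -> lower='big' -> MATCH
  'big' -> lower='big' -> MATCH
  'BIG' -> lower='big' -> MATCH
Matches: ['BIG', 'big', 'Big', 'big', 'BIG']
Count: 5

5


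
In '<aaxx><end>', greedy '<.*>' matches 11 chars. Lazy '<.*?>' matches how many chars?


Greedy '<.*>' tries to match as MUCH as possible.
Lazy '<.*?>' tries to match as LITTLE as possible.

String: '<aaxx><end>'
Greedy '<.*>' starts at first '<' and extends to the LAST '>': '<aaxx><end>' (11 chars)
Lazy '<.*?>' starts at first '<' and stops at the FIRST '>': '<aaxx>' (6 chars)

6


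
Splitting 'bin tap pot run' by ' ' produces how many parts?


Splitting by ' ' breaks the string at each occurrence of the separator.
Text: 'bin tap pot run'
Parts after split:
  Part 1: 'bin'
  Part 2: 'tap'
  Part 3: 'pot'
  Part 4: 'run'
Total parts: 4

4


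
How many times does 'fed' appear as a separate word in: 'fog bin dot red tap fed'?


Scanning each word for exact match 'fed':
  Word 1: 'fog' -> no
  Word 2: 'bin' -> no
  Word 3: 'dot' -> no
  Word 4: 'red' -> no
  Word 5: 'tap' -> no
  Word 6: 'fed' -> MATCH
Total matches: 1

1


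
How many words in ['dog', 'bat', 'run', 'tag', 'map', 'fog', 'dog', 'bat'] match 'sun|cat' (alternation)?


Alternation 'sun|cat' matches either 'sun' or 'cat'.
Checking each word:
  'dog' -> no
  'bat' -> no
  'run' -> no
  'tag' -> no
  'map' -> no
  'fog' -> no
  'dog' -> no
  'bat' -> no
Matches: []
Count: 0

0


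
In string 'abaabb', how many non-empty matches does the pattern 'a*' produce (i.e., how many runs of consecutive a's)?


Pattern 'a*' matches zero or more a's. We want non-empty runs of consecutive a's.
String: 'abaabb'
Walking through the string to find runs of a's:
  Run 1: positions 0-0 -> 'a'
  Run 2: positions 2-3 -> 'aa'
Non-empty runs found: ['a', 'aa']
Count: 2

2


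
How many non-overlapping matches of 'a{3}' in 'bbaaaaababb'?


Pattern 'a{3}' matches exactly 3 consecutive a's (greedy, non-overlapping).
String: 'bbaaaaababb'
Scanning for runs of a's:
  Run at pos 2: 'aaaaa' (length 5) -> 1 match(es)
  Run at pos 8: 'a' (length 1) -> 0 match(es)
Matches found: ['aaa']
Total: 1

1


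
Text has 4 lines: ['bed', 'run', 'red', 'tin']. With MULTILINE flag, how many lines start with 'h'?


With MULTILINE flag, ^ matches the start of each line.
Lines: ['bed', 'run', 'red', 'tin']
Checking which lines start with 'h':
  Line 1: 'bed' -> no
  Line 2: 'run' -> no
  Line 3: 'red' -> no
  Line 4: 'tin' -> no
Matching lines: []
Count: 0

0


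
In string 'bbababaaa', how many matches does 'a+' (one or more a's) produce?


Pattern 'a+' matches one or more consecutive a's.
String: 'bbababaaa'
Scanning for runs of a:
  Match 1: 'a' (length 1)
  Match 2: 'a' (length 1)
  Match 3: 'aaa' (length 3)
Total matches: 3

3


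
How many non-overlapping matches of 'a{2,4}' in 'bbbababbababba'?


Pattern 'a{2,4}' matches between 2 and 4 consecutive a's (greedy).
String: 'bbbababbababba'
Finding runs of a's and applying greedy matching:
  Run at pos 3: 'a' (length 1)
  Run at pos 5: 'a' (length 1)
  Run at pos 8: 'a' (length 1)
  Run at pos 10: 'a' (length 1)
  Run at pos 13: 'a' (length 1)
Matches: []
Count: 0

0


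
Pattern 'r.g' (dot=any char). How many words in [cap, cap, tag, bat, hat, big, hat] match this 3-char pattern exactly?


Pattern 'r.g' means: starts with 'r', any single char, ends with 'g'.
Checking each word (must be exactly 3 chars):
  'cap' (len=3): no
  'cap' (len=3): no
  'tag' (len=3): no
  'bat' (len=3): no
  'hat' (len=3): no
  'big' (len=3): no
  'hat' (len=3): no
Matching words: []
Total: 0

0


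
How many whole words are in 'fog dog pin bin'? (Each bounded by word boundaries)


Word boundaries (\b) mark the start/end of each word.
Text: 'fog dog pin bin'
Splitting by whitespace:
  Word 1: 'fog'
  Word 2: 'dog'
  Word 3: 'pin'
  Word 4: 'bin'
Total whole words: 4

4


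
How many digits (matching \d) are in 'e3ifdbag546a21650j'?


\d matches any digit 0-9.
Scanning 'e3ifdbag546a21650j':
  pos 1: '3' -> DIGIT
  pos 8: '5' -> DIGIT
  pos 9: '4' -> DIGIT
  pos 10: '6' -> DIGIT
  pos 12: '2' -> DIGIT
  pos 13: '1' -> DIGIT
  pos 14: '6' -> DIGIT
  pos 15: '5' -> DIGIT
  pos 16: '0' -> DIGIT
Digits found: ['3', '5', '4', '6', '2', '1', '6', '5', '0']
Total: 9

9


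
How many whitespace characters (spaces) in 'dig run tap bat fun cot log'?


\s matches whitespace characters (spaces, tabs, etc.).
Text: 'dig run tap bat fun cot log'
This text has 7 words separated by spaces.
Number of spaces = number of words - 1 = 7 - 1 = 6

6


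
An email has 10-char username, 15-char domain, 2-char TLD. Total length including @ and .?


An email address has format: username@domain.tld
Username length: 10
'@' character: 1
Domain length: 15
'.' character: 1
TLD length: 2
Total = 10 + 1 + 15 + 1 + 2 = 29

29


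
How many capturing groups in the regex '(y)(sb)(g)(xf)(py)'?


To count capturing groups, count each '(' that starts a group.
Pattern: '(y)(sb)(g)(xf)(py)'
Walking through the pattern:
  Position 0: '(' -> group #1
  Position 3: '(' -> group #2
  Position 7: '(' -> group #3
  Position 10: '(' -> group #4
  Position 14: '(' -> group #5
Total capturing groups: 5

5


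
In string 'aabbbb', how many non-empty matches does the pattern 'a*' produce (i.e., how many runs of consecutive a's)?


Pattern 'a*' matches zero or more a's. We want non-empty runs of consecutive a's.
String: 'aabbbb'
Walking through the string to find runs of a's:
  Run 1: positions 0-1 -> 'aa'
Non-empty runs found: ['aa']
Count: 1

1


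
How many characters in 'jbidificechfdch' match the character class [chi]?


Character class [chi] matches any of: {c, h, i}
Scanning string 'jbidificechfdch' character by character:
  pos 0: 'j' -> no
  pos 1: 'b' -> no
  pos 2: 'i' -> MATCH
  pos 3: 'd' -> no
  pos 4: 'i' -> MATCH
  pos 5: 'f' -> no
  pos 6: 'i' -> MATCH
  pos 7: 'c' -> MATCH
  pos 8: 'e' -> no
  pos 9: 'c' -> MATCH
  pos 10: 'h' -> MATCH
  pos 11: 'f' -> no
  pos 12: 'd' -> no
  pos 13: 'c' -> MATCH
  pos 14: 'h' -> MATCH
Total matches: 8

8


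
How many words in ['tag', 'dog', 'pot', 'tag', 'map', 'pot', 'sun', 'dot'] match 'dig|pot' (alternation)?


Alternation 'dig|pot' matches either 'dig' or 'pot'.
Checking each word:
  'tag' -> no
  'dog' -> no
  'pot' -> MATCH
  'tag' -> no
  'map' -> no
  'pot' -> MATCH
  'sun' -> no
  'dot' -> no
Matches: ['pot', 'pot']
Count: 2

2


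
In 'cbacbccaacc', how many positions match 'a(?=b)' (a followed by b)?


Lookahead 'a(?=b)' matches 'a' only when followed by 'b'.
String: 'cbacbccaacc'
Checking each position where char is 'a':
  pos 2: 'a' -> no (next='c')
  pos 7: 'a' -> no (next='a')
  pos 8: 'a' -> no (next='c')
Matching positions: []
Count: 0

0


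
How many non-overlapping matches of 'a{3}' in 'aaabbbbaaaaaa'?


Pattern 'a{3}' matches exactly 3 consecutive a's (greedy, non-overlapping).
String: 'aaabbbbaaaaaa'
Scanning for runs of a's:
  Run at pos 0: 'aaa' (length 3) -> 1 match(es)
  Run at pos 7: 'aaaaaa' (length 6) -> 2 match(es)
Matches found: ['aaa', 'aaa', 'aaa']
Total: 3

3


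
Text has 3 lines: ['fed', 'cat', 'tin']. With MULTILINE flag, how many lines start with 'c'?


With MULTILINE flag, ^ matches the start of each line.
Lines: ['fed', 'cat', 'tin']
Checking which lines start with 'c':
  Line 1: 'fed' -> no
  Line 2: 'cat' -> MATCH
  Line 3: 'tin' -> no
Matching lines: ['cat']
Count: 1

1


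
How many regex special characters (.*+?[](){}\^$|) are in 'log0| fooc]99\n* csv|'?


Regex special characters are: . * + ? [ ] ( ) { } \ ^ $ |
Scanning 'log0| fooc]99\n* csv|':
  pos 4: '|' -> SPECIAL
  pos 10: ']' -> SPECIAL
  pos 13: '\' -> SPECIAL
  pos 15: '*' -> SPECIAL
  pos 20: '|' -> SPECIAL
Special chars found: ['|', ']', '\\', '*', '|']
Total: 5

5


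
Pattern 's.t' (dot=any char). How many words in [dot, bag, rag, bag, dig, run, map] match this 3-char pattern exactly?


Pattern 's.t' means: starts with 's', any single char, ends with 't'.
Checking each word (must be exactly 3 chars):
  'dot' (len=3): no
  'bag' (len=3): no
  'rag' (len=3): no
  'bag' (len=3): no
  'dig' (len=3): no
  'run' (len=3): no
  'map' (len=3): no
Matching words: []
Total: 0

0


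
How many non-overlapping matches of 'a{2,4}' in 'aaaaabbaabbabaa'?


Pattern 'a{2,4}' matches between 2 and 4 consecutive a's (greedy).
String: 'aaaaabbaabbabaa'
Finding runs of a's and applying greedy matching:
  Run at pos 0: 'aaaaa' (length 5)
  Run at pos 7: 'aa' (length 2)
  Run at pos 11: 'a' (length 1)
  Run at pos 13: 'aa' (length 2)
Matches: ['aaaa', 'aa', 'aa']
Count: 3

3


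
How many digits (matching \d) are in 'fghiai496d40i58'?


\d matches any digit 0-9.
Scanning 'fghiai496d40i58':
  pos 6: '4' -> DIGIT
  pos 7: '9' -> DIGIT
  pos 8: '6' -> DIGIT
  pos 10: '4' -> DIGIT
  pos 11: '0' -> DIGIT
  pos 13: '5' -> DIGIT
  pos 14: '8' -> DIGIT
Digits found: ['4', '9', '6', '4', '0', '5', '8']
Total: 7

7


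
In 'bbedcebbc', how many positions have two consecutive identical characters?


Looking for consecutive identical characters in 'bbedcebbc':
  pos 0-1: 'b' vs 'b' -> MATCH ('bb')
  pos 1-2: 'b' vs 'e' -> different
  pos 2-3: 'e' vs 'd' -> different
  pos 3-4: 'd' vs 'c' -> different
  pos 4-5: 'c' vs 'e' -> different
  pos 5-6: 'e' vs 'b' -> different
  pos 6-7: 'b' vs 'b' -> MATCH ('bb')
  pos 7-8: 'b' vs 'c' -> different
Consecutive identical pairs: ['bb', 'bb']
Count: 2

2


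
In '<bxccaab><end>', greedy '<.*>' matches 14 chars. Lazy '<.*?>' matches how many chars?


Greedy '<.*>' tries to match as MUCH as possible.
Lazy '<.*?>' tries to match as LITTLE as possible.

String: '<bxccaab><end>'
Greedy '<.*>' starts at first '<' and extends to the LAST '>': '<bxccaab><end>' (14 chars)
Lazy '<.*?>' starts at first '<' and stops at the FIRST '>': '<bxccaab>' (9 chars)

9


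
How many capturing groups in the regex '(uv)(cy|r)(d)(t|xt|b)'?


To count capturing groups, count each '(' that starts a group.
Pattern: '(uv)(cy|r)(d)(t|xt|b)'
Walking through the pattern:
  Position 0: '(' -> group #1
  Position 4: '(' -> group #2
  Position 10: '(' -> group #3
  Position 13: '(' -> group #4
Total capturing groups: 4

4


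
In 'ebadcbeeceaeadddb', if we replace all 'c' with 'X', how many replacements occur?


re.sub('c', 'X', text) replaces every occurrence of 'c' with 'X'.
Text: 'ebadcbeeceaeadddb'
Scanning for 'c':
  pos 4: 'c' -> replacement #1
  pos 8: 'c' -> replacement #2
Total replacements: 2

2


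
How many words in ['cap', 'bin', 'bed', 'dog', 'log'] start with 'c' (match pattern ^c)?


Pattern ^c anchors to start of word. Check which words begin with 'c':
  'cap' -> MATCH (starts with 'c')
  'bin' -> no
  'bed' -> no
  'dog' -> no
  'log' -> no
Matching words: ['cap']
Count: 1

1


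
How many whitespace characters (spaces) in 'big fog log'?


\s matches whitespace characters (spaces, tabs, etc.).
Text: 'big fog log'
This text has 3 words separated by spaces.
Number of spaces = number of words - 1 = 3 - 1 = 2

2


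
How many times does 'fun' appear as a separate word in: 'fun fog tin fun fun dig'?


Scanning each word for exact match 'fun':
  Word 1: 'fun' -> MATCH
  Word 2: 'fog' -> no
  Word 3: 'tin' -> no
  Word 4: 'fun' -> MATCH
  Word 5: 'fun' -> MATCH
  Word 6: 'dig' -> no
Total matches: 3

3


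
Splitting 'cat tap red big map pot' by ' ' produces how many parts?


Splitting by ' ' breaks the string at each occurrence of the separator.
Text: 'cat tap red big map pot'
Parts after split:
  Part 1: 'cat'
  Part 2: 'tap'
  Part 3: 'red'
  Part 4: 'big'
  Part 5: 'map'
  Part 6: 'pot'
Total parts: 6

6


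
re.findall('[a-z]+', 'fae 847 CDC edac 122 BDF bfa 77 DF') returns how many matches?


Pattern '[a-z]+' finds one or more lowercase letters.
Text: 'fae 847 CDC edac 122 BDF bfa 77 DF'
Scanning for matches:
  Match 1: 'fae'
  Match 2: 'edac'
  Match 3: 'bfa'
Total matches: 3

3


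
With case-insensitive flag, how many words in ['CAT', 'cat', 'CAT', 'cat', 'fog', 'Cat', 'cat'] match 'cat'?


Case-insensitive matching: compare each word's lowercase form to 'cat'.
  'CAT' -> lower='cat' -> MATCH
  'cat' -> lower='cat' -> MATCH
  'CAT' -> lower='cat' -> MATCH
  'cat' -> lower='cat' -> MATCH
  'fog' -> lower='fog' -> no
  'Cat' -> lower='cat' -> MATCH
  'cat' -> lower='cat' -> MATCH
Matches: ['CAT', 'cat', 'CAT', 'cat', 'Cat', 'cat']
Count: 6

6


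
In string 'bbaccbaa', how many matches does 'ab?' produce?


Pattern 'ab?' matches 'a' optionally followed by 'b'.
String: 'bbaccbaa'
Scanning left to right for 'a' then checking next char:
  Match 1: 'a' (a not followed by b)
  Match 2: 'a' (a not followed by b)
  Match 3: 'a' (a not followed by b)
Total matches: 3

3


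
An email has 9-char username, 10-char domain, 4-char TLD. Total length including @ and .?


An email address has format: username@domain.tld
Username length: 9
'@' character: 1
Domain length: 10
'.' character: 1
TLD length: 4
Total = 9 + 1 + 10 + 1 + 4 = 25

25


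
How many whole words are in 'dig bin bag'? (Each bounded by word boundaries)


Word boundaries (\b) mark the start/end of each word.
Text: 'dig bin bag'
Splitting by whitespace:
  Word 1: 'dig'
  Word 2: 'bin'
  Word 3: 'bag'
Total whole words: 3

3


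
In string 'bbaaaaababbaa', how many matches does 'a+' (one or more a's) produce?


Pattern 'a+' matches one or more consecutive a's.
String: 'bbaaaaababbaa'
Scanning for runs of a:
  Match 1: 'aaaaa' (length 5)
  Match 2: 'a' (length 1)
  Match 3: 'aa' (length 2)
Total matches: 3

3


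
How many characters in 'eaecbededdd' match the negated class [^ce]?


Negated class [^ce] matches any char NOT in {c, e}
Scanning 'eaecbededdd':
  pos 0: 'e' -> no (excluded)
  pos 1: 'a' -> MATCH
  pos 2: 'e' -> no (excluded)
  pos 3: 'c' -> no (excluded)
  pos 4: 'b' -> MATCH
  pos 5: 'e' -> no (excluded)
  pos 6: 'd' -> MATCH
  pos 7: 'e' -> no (excluded)
  pos 8: 'd' -> MATCH
  pos 9: 'd' -> MATCH
  pos 10: 'd' -> MATCH
Total matches: 6

6


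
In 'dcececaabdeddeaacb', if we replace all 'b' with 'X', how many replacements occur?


re.sub('b', 'X', text) replaces every occurrence of 'b' with 'X'.
Text: 'dcececaabdeddeaacb'
Scanning for 'b':
  pos 8: 'b' -> replacement #1
  pos 17: 'b' -> replacement #2
Total replacements: 2

2


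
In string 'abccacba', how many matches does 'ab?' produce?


Pattern 'ab?' matches 'a' optionally followed by 'b'.
String: 'abccacba'
Scanning left to right for 'a' then checking next char:
  Match 1: 'ab' (a followed by b)
  Match 2: 'a' (a not followed by b)
  Match 3: 'a' (a not followed by b)
Total matches: 3

3


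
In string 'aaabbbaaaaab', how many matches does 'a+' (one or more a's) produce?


Pattern 'a+' matches one or more consecutive a's.
String: 'aaabbbaaaaab'
Scanning for runs of a:
  Match 1: 'aaa' (length 3)
  Match 2: 'aaaaa' (length 5)
Total matches: 2

2


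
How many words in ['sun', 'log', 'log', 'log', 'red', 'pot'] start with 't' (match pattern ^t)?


Pattern ^t anchors to start of word. Check which words begin with 't':
  'sun' -> no
  'log' -> no
  'log' -> no
  'log' -> no
  'red' -> no
  'pot' -> no
Matching words: []
Count: 0

0


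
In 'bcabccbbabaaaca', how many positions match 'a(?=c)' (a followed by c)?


Lookahead 'a(?=c)' matches 'a' only when followed by 'c'.
String: 'bcabccbbabaaaca'
Checking each position where char is 'a':
  pos 2: 'a' -> no (next='b')
  pos 8: 'a' -> no (next='b')
  pos 10: 'a' -> no (next='a')
  pos 11: 'a' -> no (next='a')
  pos 12: 'a' -> MATCH (next='c')
Matching positions: [12]
Count: 1

1


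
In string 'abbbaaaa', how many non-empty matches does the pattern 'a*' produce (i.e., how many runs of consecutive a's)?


Pattern 'a*' matches zero or more a's. We want non-empty runs of consecutive a's.
String: 'abbbaaaa'
Walking through the string to find runs of a's:
  Run 1: positions 0-0 -> 'a'
  Run 2: positions 4-7 -> 'aaaa'
Non-empty runs found: ['a', 'aaaa']
Count: 2

2


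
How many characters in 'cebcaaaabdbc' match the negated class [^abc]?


Negated class [^abc] matches any char NOT in {a, b, c}
Scanning 'cebcaaaabdbc':
  pos 0: 'c' -> no (excluded)
  pos 1: 'e' -> MATCH
  pos 2: 'b' -> no (excluded)
  pos 3: 'c' -> no (excluded)
  pos 4: 'a' -> no (excluded)
  pos 5: 'a' -> no (excluded)
  pos 6: 'a' -> no (excluded)
  pos 7: 'a' -> no (excluded)
  pos 8: 'b' -> no (excluded)
  pos 9: 'd' -> MATCH
  pos 10: 'b' -> no (excluded)
  pos 11: 'c' -> no (excluded)
Total matches: 2

2


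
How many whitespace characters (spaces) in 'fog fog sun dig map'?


\s matches whitespace characters (spaces, tabs, etc.).
Text: 'fog fog sun dig map'
This text has 5 words separated by spaces.
Number of spaces = number of words - 1 = 5 - 1 = 4

4


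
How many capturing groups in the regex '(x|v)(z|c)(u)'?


To count capturing groups, count each '(' that starts a group.
Pattern: '(x|v)(z|c)(u)'
Walking through the pattern:
  Position 0: '(' -> group #1
  Position 5: '(' -> group #2
  Position 10: '(' -> group #3
Total capturing groups: 3

3


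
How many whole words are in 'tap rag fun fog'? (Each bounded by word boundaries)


Word boundaries (\b) mark the start/end of each word.
Text: 'tap rag fun fog'
Splitting by whitespace:
  Word 1: 'tap'
  Word 2: 'rag'
  Word 3: 'fun'
  Word 4: 'fog'
Total whole words: 4

4


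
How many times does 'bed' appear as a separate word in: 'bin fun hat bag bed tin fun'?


Scanning each word for exact match 'bed':
  Word 1: 'bin' -> no
  Word 2: 'fun' -> no
  Word 3: 'hat' -> no
  Word 4: 'bag' -> no
  Word 5: 'bed' -> MATCH
  Word 6: 'tin' -> no
  Word 7: 'fun' -> no
Total matches: 1

1


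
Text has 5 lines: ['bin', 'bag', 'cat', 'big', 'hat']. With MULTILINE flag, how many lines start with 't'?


With MULTILINE flag, ^ matches the start of each line.
Lines: ['bin', 'bag', 'cat', 'big', 'hat']
Checking which lines start with 't':
  Line 1: 'bin' -> no
  Line 2: 'bag' -> no
  Line 3: 'cat' -> no
  Line 4: 'big' -> no
  Line 5: 'hat' -> no
Matching lines: []
Count: 0

0


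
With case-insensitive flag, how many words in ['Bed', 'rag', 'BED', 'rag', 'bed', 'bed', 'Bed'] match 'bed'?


Case-insensitive matching: compare each word's lowercase form to 'bed'.
  'Bed' -> lower='bed' -> MATCH
  'rag' -> lower='rag' -> no
  'BED' -> lower='bed' -> MATCH
  'rag' -> lower='rag' -> no
  'bed' -> lower='bed' -> MATCH
  'bed' -> lower='bed' -> MATCH
  'Bed' -> lower='bed' -> MATCH
Matches: ['Bed', 'BED', 'bed', 'bed', 'Bed']
Count: 5

5


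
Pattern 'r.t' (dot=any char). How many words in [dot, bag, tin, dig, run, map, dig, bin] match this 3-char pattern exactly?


Pattern 'r.t' means: starts with 'r', any single char, ends with 't'.
Checking each word (must be exactly 3 chars):
  'dot' (len=3): no
  'bag' (len=3): no
  'tin' (len=3): no
  'dig' (len=3): no
  'run' (len=3): no
  'map' (len=3): no
  'dig' (len=3): no
  'bin' (len=3): no
Matching words: []
Total: 0

0


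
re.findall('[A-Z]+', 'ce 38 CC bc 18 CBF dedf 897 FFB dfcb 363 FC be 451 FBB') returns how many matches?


Pattern '[A-Z]+' finds one or more uppercase letters.
Text: 'ce 38 CC bc 18 CBF dedf 897 FFB dfcb 363 FC be 451 FBB'
Scanning for matches:
  Match 1: 'CC'
  Match 2: 'CBF'
  Match 3: 'FFB'
  Match 4: 'FC'
  Match 5: 'FBB'
Total matches: 5

5


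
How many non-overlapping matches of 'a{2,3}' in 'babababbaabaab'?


Pattern 'a{2,3}' matches between 2 and 3 consecutive a's (greedy).
String: 'babababbaabaab'
Finding runs of a's and applying greedy matching:
  Run at pos 1: 'a' (length 1)
  Run at pos 3: 'a' (length 1)
  Run at pos 5: 'a' (length 1)
  Run at pos 8: 'aa' (length 2)
  Run at pos 11: 'aa' (length 2)
Matches: ['aa', 'aa']
Count: 2

2


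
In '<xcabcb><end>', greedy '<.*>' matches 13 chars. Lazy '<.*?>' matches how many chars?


Greedy '<.*>' tries to match as MUCH as possible.
Lazy '<.*?>' tries to match as LITTLE as possible.

String: '<xcabcb><end>'
Greedy '<.*>' starts at first '<' and extends to the LAST '>': '<xcabcb><end>' (13 chars)
Lazy '<.*?>' starts at first '<' and stops at the FIRST '>': '<xcabcb>' (8 chars)

8


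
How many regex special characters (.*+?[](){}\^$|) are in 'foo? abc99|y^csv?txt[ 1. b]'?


Regex special characters are: . * + ? [ ] ( ) { } \ ^ $ |
Scanning 'foo? abc99|y^csv?txt[ 1. b]':
  pos 3: '?' -> SPECIAL
  pos 10: '|' -> SPECIAL
  pos 12: '^' -> SPECIAL
  pos 16: '?' -> SPECIAL
  pos 20: '[' -> SPECIAL
  pos 23: '.' -> SPECIAL
  pos 26: ']' -> SPECIAL
Special chars found: ['?', '|', '^', '?', '[', '.', ']']
Total: 7

7


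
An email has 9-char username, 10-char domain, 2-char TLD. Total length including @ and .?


An email address has format: username@domain.tld
Username length: 9
'@' character: 1
Domain length: 10
'.' character: 1
TLD length: 2
Total = 9 + 1 + 10 + 1 + 2 = 23

23


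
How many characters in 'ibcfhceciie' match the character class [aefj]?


Character class [aefj] matches any of: {a, e, f, j}
Scanning string 'ibcfhceciie' character by character:
  pos 0: 'i' -> no
  pos 1: 'b' -> no
  pos 2: 'c' -> no
  pos 3: 'f' -> MATCH
  pos 4: 'h' -> no
  pos 5: 'c' -> no
  pos 6: 'e' -> MATCH
  pos 7: 'c' -> no
  pos 8: 'i' -> no
  pos 9: 'i' -> no
  pos 10: 'e' -> MATCH
Total matches: 3

3


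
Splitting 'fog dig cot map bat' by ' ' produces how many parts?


Splitting by ' ' breaks the string at each occurrence of the separator.
Text: 'fog dig cot map bat'
Parts after split:
  Part 1: 'fog'
  Part 2: 'dig'
  Part 3: 'cot'
  Part 4: 'map'
  Part 5: 'bat'
Total parts: 5

5


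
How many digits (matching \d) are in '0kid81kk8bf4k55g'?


\d matches any digit 0-9.
Scanning '0kid81kk8bf4k55g':
  pos 0: '0' -> DIGIT
  pos 4: '8' -> DIGIT
  pos 5: '1' -> DIGIT
  pos 8: '8' -> DIGIT
  pos 11: '4' -> DIGIT
  pos 13: '5' -> DIGIT
  pos 14: '5' -> DIGIT
Digits found: ['0', '8', '1', '8', '4', '5', '5']
Total: 7

7


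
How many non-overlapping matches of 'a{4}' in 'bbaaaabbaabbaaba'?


Pattern 'a{4}' matches exactly 4 consecutive a's (greedy, non-overlapping).
String: 'bbaaaabbaabbaaba'
Scanning for runs of a's:
  Run at pos 2: 'aaaa' (length 4) -> 1 match(es)
  Run at pos 8: 'aa' (length 2) -> 0 match(es)
  Run at pos 12: 'aa' (length 2) -> 0 match(es)
  Run at pos 15: 'a' (length 1) -> 0 match(es)
Matches found: ['aaaa']
Total: 1

1


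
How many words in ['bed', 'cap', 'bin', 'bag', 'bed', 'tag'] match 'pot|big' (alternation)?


Alternation 'pot|big' matches either 'pot' or 'big'.
Checking each word:
  'bed' -> no
  'cap' -> no
  'bin' -> no
  'bag' -> no
  'bed' -> no
  'tag' -> no
Matches: []
Count: 0

0


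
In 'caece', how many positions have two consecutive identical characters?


Looking for consecutive identical characters in 'caece':
  pos 0-1: 'c' vs 'a' -> different
  pos 1-2: 'a' vs 'e' -> different
  pos 2-3: 'e' vs 'c' -> different
  pos 3-4: 'c' vs 'e' -> different
Consecutive identical pairs: []
Count: 0

0


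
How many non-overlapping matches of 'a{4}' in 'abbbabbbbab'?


Pattern 'a{4}' matches exactly 4 consecutive a's (greedy, non-overlapping).
String: 'abbbabbbbab'
Scanning for runs of a's:
  Run at pos 0: 'a' (length 1) -> 0 match(es)
  Run at pos 4: 'a' (length 1) -> 0 match(es)
  Run at pos 9: 'a' (length 1) -> 0 match(es)
Matches found: []
Total: 0

0
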